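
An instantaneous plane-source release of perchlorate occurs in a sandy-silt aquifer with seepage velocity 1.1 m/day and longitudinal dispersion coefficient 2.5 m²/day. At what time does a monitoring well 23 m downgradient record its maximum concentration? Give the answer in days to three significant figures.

18.9 days

For the 1D instantaneous-source solution, setting ∂C/∂t = 0 at fixed x gives v²t² + 2Dt − x² = 0, so t = (√(D² + v²x²) − D)/v².
√(D² + v²x²) = √(2.5² + 1.1² × 23²) = 25.42; v² = 1.21.
t = (25.42 − 2.5)/1.21 = 18.9 days (vs. the pure-advection estimate x/v = 20.9 d).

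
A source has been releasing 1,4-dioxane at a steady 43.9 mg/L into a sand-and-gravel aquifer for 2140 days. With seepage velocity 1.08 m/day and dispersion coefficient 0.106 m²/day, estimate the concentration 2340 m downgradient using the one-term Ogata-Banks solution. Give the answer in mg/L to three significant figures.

For a continuous step input, C/C₀ ≈ ½·erfc((x−vt)/(2√(Dt))).
vt = 1.08 × 2140 = 2311.2 m and 2√(Dt) = 2√(0.106 × 2140) = 30.12 m.
Argument (x−vt)/(2√(Dt)) = (2340 − 2311.2)/30.12 = 0.9562; ½·erfc(0.9562) = 0.08814.
C = 43.9 × 0.08814 = 3.87 mg/L.

3.87 mg/L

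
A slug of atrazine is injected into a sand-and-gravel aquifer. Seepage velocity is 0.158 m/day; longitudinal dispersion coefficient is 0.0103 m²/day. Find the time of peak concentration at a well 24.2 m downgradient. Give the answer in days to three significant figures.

For the 1D instantaneous-source solution, setting ∂C/∂t = 0 at fixed x gives v²t² + 2Dt − x² = 0, so t = (√(D² + v²x²) − D)/v².
√(D² + v²x²) = √(0.0103² + 0.158² × 24.2²) = 3.824; v² = 0.024964.
t = (3.824 − 0.0103)/0.024964 = 153 days (vs. the pure-advection estimate x/v = 153 d).

153 days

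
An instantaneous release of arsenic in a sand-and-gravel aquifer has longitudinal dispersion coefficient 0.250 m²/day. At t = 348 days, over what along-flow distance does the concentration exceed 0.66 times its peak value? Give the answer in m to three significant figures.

24.0 m

The plume is Gaussian with σ = √(2Dt) = √(2 × 0.250 × 348) = 13.19 m.
C/C_peak = exp(−Δx²/(2σ²)) = 0.66 ⇒ Δx = σ·√(−2 ln 0.66) = 13.19 × 0.9116 = 12.02 m.
Width = 2Δx = 24.0 m.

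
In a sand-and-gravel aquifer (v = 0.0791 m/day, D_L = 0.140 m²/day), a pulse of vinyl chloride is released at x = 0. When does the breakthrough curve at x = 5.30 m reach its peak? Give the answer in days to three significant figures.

48.3 days

For the 1D instantaneous-source solution, setting ∂C/∂t = 0 at fixed x gives v²t² + 2Dt − x² = 0, so t = (√(D² + v²x²) − D)/v².
√(D² + v²x²) = √(0.140² + 0.0791² × 5.30²) = 0.4420; v² = 0.00625681.
t = (0.4420 − 0.140)/0.00625681 = 48.3 days (vs. the pure-advection estimate x/v = 67.0 d).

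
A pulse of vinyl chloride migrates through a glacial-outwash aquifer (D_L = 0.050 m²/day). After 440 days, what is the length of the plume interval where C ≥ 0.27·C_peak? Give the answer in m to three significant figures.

21.5 m

The plume is Gaussian with σ = √(2Dt) = √(2 × 0.050 × 440) = 6.633 m.
C/C_peak = exp(−Δx²/(2σ²)) = 0.27 ⇒ Δx = σ·√(−2 ln 0.27) = 6.633 × 1.618 = 10.73 m.
Width = 2Δx = 21.5 m.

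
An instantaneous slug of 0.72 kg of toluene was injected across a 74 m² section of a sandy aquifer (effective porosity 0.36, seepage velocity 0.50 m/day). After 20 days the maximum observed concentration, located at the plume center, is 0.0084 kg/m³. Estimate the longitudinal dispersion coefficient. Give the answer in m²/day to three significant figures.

At the plume center C_max = M/(n_e·A·√(4πDt)), so D = M²/(4πt·(n_e·A·C_max)²).
n_e·A·C_max = 0.36 × 74 × 0.0084 = 0.2238 kg/m.
D = 0.72²/(4π × 20 × 0.2238²) = 0.0412 m²/day.

0.0412 m²/day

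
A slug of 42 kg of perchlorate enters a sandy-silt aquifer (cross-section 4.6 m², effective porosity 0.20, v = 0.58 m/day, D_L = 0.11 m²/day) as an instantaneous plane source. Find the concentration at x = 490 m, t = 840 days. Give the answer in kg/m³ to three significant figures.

1.31 kg/m³

For an instantaneous plane source, C(x,t) = M/(n_e·A·√(4πDt)) · exp(−(x−vt)²/(4Dt)), with n_e·A the pore (flow) area.
Plume center vt = 0.58 × 840 = 487.2 m, so the well at 490 m is 2.8 m downgradient of the peak.
√(4πDt) = 34.08 m, giving peak height M/(n_e·A·√(4πDt)) = 42/(0.20 × 4.6 × 34.08) = 1.340 kg/m³.
(x−vt)²/(4Dt) = (2.8)²/(4 × 0.11 × 840) = 0.02121; exp(−0.02121) = 0.9790.
C = 1.340 × 0.9790 = 1.31 kg/m³.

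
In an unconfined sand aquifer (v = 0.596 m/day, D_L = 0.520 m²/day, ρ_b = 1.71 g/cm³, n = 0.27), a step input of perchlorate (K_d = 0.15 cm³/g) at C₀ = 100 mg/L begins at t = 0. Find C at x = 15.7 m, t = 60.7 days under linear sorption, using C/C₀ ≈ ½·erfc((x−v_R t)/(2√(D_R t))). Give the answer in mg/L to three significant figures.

Retardation factor R = 1 + ρ_b·K_d/n = 1 + 1.71 × 0.15/0.27 = 1.950.
Sorption retards both mechanisms: v_R = v/R = 0.3056 m/day, D_R = D/R = 0.2667 m²/day.
v_R·t = 0.3056 × 60.7 = 18.54992 m; 2√(D_R t) = 8.047 m; argument = (15.7 − 18.54992)/8.047 = -0.3542.
C = C₀ × ½·erfc(-0.3542) = 100 × 0.6918 = 69.2 mg/L.

69.2 mg/L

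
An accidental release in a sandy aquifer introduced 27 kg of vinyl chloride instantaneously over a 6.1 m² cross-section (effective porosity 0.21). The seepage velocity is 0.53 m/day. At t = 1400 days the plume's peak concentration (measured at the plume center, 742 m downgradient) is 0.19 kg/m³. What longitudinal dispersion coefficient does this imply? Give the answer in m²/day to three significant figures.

0.699 m²/day

At the plume center C_max = M/(n_e·A·√(4πDt)), so D = M²/(4πt·(n_e·A·C_max)²).
n_e·A·C_max = 0.21 × 6.1 × 0.19 = 0.2434 kg/m.
D = 27²/(4π × 1400 × 0.2434²) = 0.699 m²/day.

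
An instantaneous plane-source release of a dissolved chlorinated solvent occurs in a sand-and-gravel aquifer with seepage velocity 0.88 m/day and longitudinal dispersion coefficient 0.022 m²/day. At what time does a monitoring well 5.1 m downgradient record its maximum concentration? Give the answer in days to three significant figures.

For the 1D instantaneous-source solution, setting ∂C/∂t = 0 at fixed x gives v²t² + 2Dt − x² = 0, so t = (√(D² + v²x²) − D)/v².
√(D² + v²x²) = √(0.022² + 0.88² × 5.1²) = 4.488; v² = 0.7744.
t = (4.488 − 0.022)/0.7744 = 5.77 days (vs. the pure-advection estimate x/v = 5.80 d).

5.77 days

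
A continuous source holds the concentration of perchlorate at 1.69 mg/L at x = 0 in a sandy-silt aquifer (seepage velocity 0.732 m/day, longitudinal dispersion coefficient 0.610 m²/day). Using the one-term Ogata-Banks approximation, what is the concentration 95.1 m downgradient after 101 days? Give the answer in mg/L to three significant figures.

0.0478 mg/L

For a continuous step input, C/C₀ ≈ ½·erfc((x−vt)/(2√(Dt))).
vt = 0.732 × 101 = 73.932 m and 2√(Dt) = 2√(0.610 × 101) = 15.70 m.
Argument (x−vt)/(2√(Dt)) = (95.1 − 73.932)/15.70 = 1.348; ½·erfc(1.348) = 0.02830.
C = 1.69 × 0.02830 = 0.0478 mg/L.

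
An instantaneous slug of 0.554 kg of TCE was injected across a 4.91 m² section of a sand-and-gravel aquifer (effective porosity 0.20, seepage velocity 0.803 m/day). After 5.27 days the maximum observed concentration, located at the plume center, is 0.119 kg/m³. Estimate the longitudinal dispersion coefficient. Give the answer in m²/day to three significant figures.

At the plume center C_max = M/(n_e·A·√(4πDt)), so D = M²/(4πt·(n_e·A·C_max)²).
n_e·A·C_max = 0.20 × 4.91 × 0.119 = 0.1169 kg/m.
D = 0.554²/(4π × 5.27 × 0.1169²) = 0.339 m²/day.

0.339 m²/day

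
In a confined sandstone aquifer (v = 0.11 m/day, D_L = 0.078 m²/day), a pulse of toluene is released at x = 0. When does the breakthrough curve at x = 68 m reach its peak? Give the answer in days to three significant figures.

For the 1D instantaneous-source solution, setting ∂C/∂t = 0 at fixed x gives v²t² + 2Dt − x² = 0, so t = (√(D² + v²x²) − D)/v².
√(D² + v²x²) = √(0.078² + 0.11² × 68²) = 7.480; v² = 0.0121.
t = (7.480 − 0.078)/0.0121 = 612 days (vs. the pure-advection estimate x/v = 618 d).

612 days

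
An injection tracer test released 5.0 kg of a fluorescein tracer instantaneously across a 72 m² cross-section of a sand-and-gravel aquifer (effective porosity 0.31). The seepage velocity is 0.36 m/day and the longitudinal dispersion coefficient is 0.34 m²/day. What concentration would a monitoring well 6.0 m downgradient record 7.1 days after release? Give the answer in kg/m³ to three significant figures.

0.0119 kg/m³

For an instantaneous plane source, C(x,t) = M/(n_e·A·√(4πDt)) · exp(−(x−vt)²/(4Dt)), with n_e·A the pore (flow) area.
Plume center vt = 0.36 × 7.1 = 2.556 m, so the well at 6.0 m is 3.444 m downgradient of the peak.
√(4πDt) = 5.508 m, giving peak height M/(n_e·A·√(4πDt)) = 5.0/(0.31 × 72 × 5.508) = 0.04067 kg/m³.
(x−vt)²/(4Dt) = (3.444)²/(4 × 0.34 × 7.1) = 1.228; exp(−1.228) = 0.2929.
C = 0.04067 × 0.2929 = 0.0119 kg/m³.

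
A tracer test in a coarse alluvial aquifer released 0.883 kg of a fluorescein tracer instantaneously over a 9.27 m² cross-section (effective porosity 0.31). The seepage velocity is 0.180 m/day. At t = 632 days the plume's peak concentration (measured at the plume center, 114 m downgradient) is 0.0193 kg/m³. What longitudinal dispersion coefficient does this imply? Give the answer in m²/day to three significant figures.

At the plume center C_max = M/(n_e·A·√(4πDt)), so D = M²/(4πt·(n_e·A·C_max)²).
n_e·A·C_max = 0.31 × 9.27 × 0.0193 = 0.05546 kg/m.
D = 0.883²/(4π × 632 × 0.05546²) = 0.0319 m²/day.

0.0319 m²/day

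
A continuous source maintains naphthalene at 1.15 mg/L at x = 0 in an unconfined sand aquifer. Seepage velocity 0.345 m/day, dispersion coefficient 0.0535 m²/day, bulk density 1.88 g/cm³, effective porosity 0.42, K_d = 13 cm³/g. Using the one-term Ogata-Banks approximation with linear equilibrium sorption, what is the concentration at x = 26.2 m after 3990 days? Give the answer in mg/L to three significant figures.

0.157 mg/L

Retardation factor R = 1 + ρ_b·K_d/n = 1 + 1.88 × 13/0.42 = 59.19.
Sorption retards both mechanisms: v_R = v/R = 0.005829 m/day, D_R = D/R = 0.0009039 m²/day.
v_R·t = 0.005829 × 3990 = 23.25771 m; 2√(D_R t) = 3.798 m; argument = (26.2 − 23.25771)/3.798 = 0.7747.
C = C₀ × ½·erfc(0.7747) = 1.15 × 0.1366 = 0.157 mg/L.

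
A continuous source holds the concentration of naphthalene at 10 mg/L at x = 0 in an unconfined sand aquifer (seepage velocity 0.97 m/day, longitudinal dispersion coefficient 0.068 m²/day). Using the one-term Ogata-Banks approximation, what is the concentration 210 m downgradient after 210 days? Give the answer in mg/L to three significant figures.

1.19 mg/L

For a continuous step input, C/C₀ ≈ ½·erfc((x−vt)/(2√(Dt))).
vt = 0.97 × 210 = 203.7 m and 2√(Dt) = 2√(0.068 × 210) = 7.558 m.
Argument (x−vt)/(2√(Dt)) = (210 − 203.7)/7.558 = 0.8336; ½·erfc(0.8336) = 0.1192.
C = 10 × 0.1192 = 1.19 mg/L.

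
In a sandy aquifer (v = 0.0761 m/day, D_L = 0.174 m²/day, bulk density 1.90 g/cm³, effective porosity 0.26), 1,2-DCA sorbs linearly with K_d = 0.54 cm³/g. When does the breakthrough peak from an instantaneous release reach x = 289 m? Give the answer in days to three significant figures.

Retardation factor R = 1 + ρ_b·K_d/n = 1 + 1.90 × 0.54/0.26 = 4.946.
Sorption retards both mechanisms: v_R = v/R = 0.01539 m/day, D_R = D/R = 0.03518 m²/day.
Peak time from v_R²t² + 2D_R t − x² = 0: t = (√(D_R² + v_R²x²) − D_R)/v_R².
√(D_R² + v_R²x²) = √(0.03518² + 0.01539² × 289²) = 4.448; v_R² = 0.0002369.
t = (4.448 − 0.03518)/0.0002369 = 18600 days.

18600 days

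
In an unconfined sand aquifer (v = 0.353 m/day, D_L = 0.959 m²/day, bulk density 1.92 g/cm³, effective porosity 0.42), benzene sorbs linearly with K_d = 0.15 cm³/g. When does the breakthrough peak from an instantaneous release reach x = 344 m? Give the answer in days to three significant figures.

Retardation factor R = 1 + ρ_b·K_d/n = 1 + 1.92 × 0.15/0.42 = 1.686.
Sorption retards both mechanisms: v_R = v/R = 0.2094 m/day, D_R = D/R = 0.5688 m²/day.
Peak time from v_R²t² + 2D_R t − x² = 0: t = (√(D_R² + v_R²x²) − D_R)/v_R².
√(D_R² + v_R²x²) = √(0.5688² + 0.2094² × 344²) = 72.04; v_R² = 0.04385.
t = (72.04 − 0.5688)/0.04385 = 1630 days.

1630 days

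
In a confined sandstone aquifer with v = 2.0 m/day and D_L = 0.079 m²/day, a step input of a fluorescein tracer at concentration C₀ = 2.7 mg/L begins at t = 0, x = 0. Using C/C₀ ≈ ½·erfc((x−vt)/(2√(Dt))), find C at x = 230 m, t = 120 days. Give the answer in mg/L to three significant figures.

For a continuous step input, C/C₀ ≈ ½·erfc((x−vt)/(2√(Dt))).
vt = 2.0 × 120 = 240 m and 2√(Dt) = 2√(0.079 × 120) = 6.158 m.
Argument (x−vt)/(2√(Dt)) = (230 − 240)/6.158 = -1.624; ½·erfc(-1.624) = 0.9892.
C = 2.7 × 0.9892 = 2.67 mg/L.

2.67 mg/L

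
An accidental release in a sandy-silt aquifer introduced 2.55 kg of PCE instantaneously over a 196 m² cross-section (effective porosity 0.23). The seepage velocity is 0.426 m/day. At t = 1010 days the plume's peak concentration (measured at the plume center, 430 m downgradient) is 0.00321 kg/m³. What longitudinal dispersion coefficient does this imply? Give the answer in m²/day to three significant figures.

0.0245 m²/day

At the plume center C_max = M/(n_e·A·√(4πDt)), so D = M²/(4πt·(n_e·A·C_max)²).
n_e·A·C_max = 0.23 × 196 × 0.00321 = 0.1447 kg/m.
D = 2.55²/(4π × 1010 × 0.1447²) = 0.0245 m²/day.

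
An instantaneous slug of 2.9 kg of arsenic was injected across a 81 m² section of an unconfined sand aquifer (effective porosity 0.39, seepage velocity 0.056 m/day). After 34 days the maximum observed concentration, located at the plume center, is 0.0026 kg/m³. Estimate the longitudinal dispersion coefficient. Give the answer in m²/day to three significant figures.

2.92 m²/day

At the plume center C_max = M/(n_e·A·√(4πDt)), so D = M²/(4πt·(n_e·A·C_max)²).
n_e·A·C_max = 0.39 × 81 × 0.0026 = 0.08213 kg/m.
D = 2.9²/(4π × 34 × 0.08213²) = 2.92 m²/day.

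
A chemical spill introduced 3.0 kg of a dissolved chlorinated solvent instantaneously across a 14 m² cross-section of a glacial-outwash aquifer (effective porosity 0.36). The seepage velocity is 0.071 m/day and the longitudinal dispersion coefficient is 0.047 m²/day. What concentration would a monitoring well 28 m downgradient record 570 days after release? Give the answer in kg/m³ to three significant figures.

0.00760 kg/m³

For an instantaneous plane source, C(x,t) = M/(n_e·A·√(4πDt)) · exp(−(x−vt)²/(4Dt)), with n_e·A the pore (flow) area.
Plume center vt = 0.071 × 570 = 40.47 m, so the well at 28 m is 12.47 m upgradient of the peak.
√(4πDt) = 18.35 m, giving peak height M/(n_e·A·√(4πDt)) = 3.0/(0.36 × 14 × 18.35) = 0.03244 kg/m³.
(x−vt)²/(4Dt) = (-12.47)²/(4 × 0.047 × 570) = 1.451; exp(−1.451) = 0.2343.
C = 0.03244 × 0.2343 = 0.00760 kg/m³.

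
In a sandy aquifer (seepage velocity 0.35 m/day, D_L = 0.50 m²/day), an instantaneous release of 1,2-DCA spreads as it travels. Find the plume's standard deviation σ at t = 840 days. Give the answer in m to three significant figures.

29.0 m

Dispersive spreading gives a Gaussian with σ² = 2Dt; advection only shifts the center.
σ = √(2 × 0.50 × 840) = 29.0 m.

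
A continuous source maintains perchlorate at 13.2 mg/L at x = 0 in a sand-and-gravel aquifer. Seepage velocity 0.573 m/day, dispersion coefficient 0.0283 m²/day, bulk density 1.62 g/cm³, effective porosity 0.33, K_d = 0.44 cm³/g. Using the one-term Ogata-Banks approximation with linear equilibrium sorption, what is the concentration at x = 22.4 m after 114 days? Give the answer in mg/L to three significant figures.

Retardation factor R = 1 + ρ_b·K_d/n = 1 + 1.62 × 0.44/0.33 = 3.160.
Sorption retards both mechanisms: v_R = v/R = 0.1813 m/day, D_R = D/R = 0.008956 m²/day.
v_R·t = 0.1813 × 114 = 20.6682 m; 2√(D_R t) = 2.021 m; argument = (22.4 − 20.6682)/2.021 = 0.8569.
C = C₀ × ½·erfc(0.8569) = 13.2 × 0.1128 = 1.49 mg/L.

1.49 mg/L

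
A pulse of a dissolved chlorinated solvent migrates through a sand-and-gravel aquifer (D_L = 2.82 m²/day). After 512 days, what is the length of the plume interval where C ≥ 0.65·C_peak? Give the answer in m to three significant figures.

99.8 m

The plume is Gaussian with σ = √(2Dt) = √(2 × 2.82 × 512) = 53.74 m.
C/C_peak = exp(−Δx²/(2σ²)) = 0.65 ⇒ Δx = σ·√(−2 ln 0.65) = 53.74 × 0.9282 = 49.88 m.
Width = 2Δx = 99.8 m.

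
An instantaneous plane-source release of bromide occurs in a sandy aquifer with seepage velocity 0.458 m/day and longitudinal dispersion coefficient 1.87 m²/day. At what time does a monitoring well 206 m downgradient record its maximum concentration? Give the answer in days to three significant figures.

For the 1D instantaneous-source solution, setting ∂C/∂t = 0 at fixed x gives v²t² + 2Dt − x² = 0, so t = (√(D² + v²x²) − D)/v².
√(D² + v²x²) = √(1.87² + 0.458² × 206²) = 94.37; v² = 0.209764.
t = (94.37 − 1.87)/0.209764 = 441 days (vs. the pure-advection estimate x/v = 450 d).

441 days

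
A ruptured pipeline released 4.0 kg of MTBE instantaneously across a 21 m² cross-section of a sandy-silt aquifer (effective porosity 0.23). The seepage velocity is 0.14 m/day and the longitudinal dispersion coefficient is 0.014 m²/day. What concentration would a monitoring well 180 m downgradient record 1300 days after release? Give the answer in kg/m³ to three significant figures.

0.0518 kg/m³

For an instantaneous plane source, C(x,t) = M/(n_e·A·√(4πDt)) · exp(−(x−vt)²/(4Dt)), with n_e·A the pore (flow) area.
Plume center vt = 0.14 × 1300 = 182 m, so the well at 180 m is 2 m upgradient of the peak.
√(4πDt) = 15.12 m, giving peak height M/(n_e·A·√(4πDt)) = 4.0/(0.23 × 21 × 15.12) = 0.05477 kg/m³.
(x−vt)²/(4Dt) = (-2)²/(4 × 0.014 × 1300) = 0.05495; exp(−0.05495) = 0.9465.
C = 0.05477 × 0.9465 = 0.0518 kg/m³.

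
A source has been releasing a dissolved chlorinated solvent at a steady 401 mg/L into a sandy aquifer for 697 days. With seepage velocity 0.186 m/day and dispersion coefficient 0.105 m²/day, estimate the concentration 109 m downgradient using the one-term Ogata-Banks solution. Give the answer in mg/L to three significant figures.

383 mg/L

For a continuous step input, C/C₀ ≈ ½·erfc((x−vt)/(2√(Dt))).
vt = 0.186 × 697 = 129.642 m and 2√(Dt) = 2√(0.105 × 697) = 17.11 m.
Argument (x−vt)/(2√(Dt)) = (109 − 129.642)/17.11 = -1.206; ½·erfc(-1.206) = 0.9560.
C = 401 × 0.9560 = 383 mg/L.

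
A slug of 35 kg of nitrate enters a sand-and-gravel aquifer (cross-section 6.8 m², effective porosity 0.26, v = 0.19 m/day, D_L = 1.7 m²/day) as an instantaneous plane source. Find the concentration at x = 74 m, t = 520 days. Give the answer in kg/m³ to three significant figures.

For an instantaneous plane source, C(x,t) = M/(n_e·A·√(4πDt)) · exp(−(x−vt)²/(4Dt)), with n_e·A the pore (flow) area.
Plume center vt = 0.19 × 520 = 98.8 m, so the well at 74 m is 24.8 m upgradient of the peak.
√(4πDt) = 105.4 m, giving peak height M/(n_e·A·√(4πDt)) = 35/(0.26 × 6.8 × 105.4) = 0.1878 kg/m³.
(x−vt)²/(4Dt) = (-24.8)²/(4 × 1.7 × 520) = 0.1739; exp(−0.1739) = 0.8404.
C = 0.1878 × 0.8404 = 0.158 kg/m³.

0.158 kg/m³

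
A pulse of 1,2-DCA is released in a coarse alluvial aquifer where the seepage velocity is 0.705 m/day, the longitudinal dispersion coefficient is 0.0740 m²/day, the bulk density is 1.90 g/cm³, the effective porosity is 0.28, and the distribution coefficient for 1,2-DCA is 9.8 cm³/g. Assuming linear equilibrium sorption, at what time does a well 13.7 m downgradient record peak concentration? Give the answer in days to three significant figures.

1300 days

Retardation factor R = 1 + ρ_b·K_d/n = 1 + 1.90 × 9.8/0.28 = 67.50.
Sorption retards both mechanisms: v_R = v/R = 0.01044 m/day, D_R = D/R = 0.001096 m²/day.
Peak time from v_R²t² + 2D_R t − x² = 0: t = (√(D_R² + v_R²x²) − D_R)/v_R².
√(D_R² + v_R²x²) = √(0.001096² + 0.01044² × 13.7²) = 0.1430; v_R² = 0.0001090.
t = (0.1430 − 0.001096)/0.0001090 = 1300 days.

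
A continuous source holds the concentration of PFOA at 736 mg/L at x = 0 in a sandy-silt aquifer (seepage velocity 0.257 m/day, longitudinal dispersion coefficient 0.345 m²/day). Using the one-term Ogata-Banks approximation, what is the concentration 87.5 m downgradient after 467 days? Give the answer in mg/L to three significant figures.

710 mg/L

For a continuous step input, C/C₀ ≈ ½·erfc((x−vt)/(2√(Dt))).
vt = 0.257 × 467 = 120.019 m and 2√(Dt) = 2√(0.345 × 467) = 25.39 m.
Argument (x−vt)/(2√(Dt)) = (87.5 − 120.019)/25.39 = -1.281; ½·erfc(-1.281) = 0.9650.
C = 736 × 0.9650 = 710 mg/L.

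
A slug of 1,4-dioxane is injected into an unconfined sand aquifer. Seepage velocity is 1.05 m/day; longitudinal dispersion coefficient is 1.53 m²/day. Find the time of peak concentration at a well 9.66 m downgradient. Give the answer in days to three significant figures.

For the 1D instantaneous-source solution, setting ∂C/∂t = 0 at fixed x gives v²t² + 2Dt − x² = 0, so t = (√(D² + v²x²) − D)/v².
√(D² + v²x²) = √(1.53² + 1.05² × 9.66²) = 10.26; v² = 1.1025.
t = (10.26 − 1.53)/1.1025 = 7.92 days (vs. the pure-advection estimate x/v = 9.20 d).

7.92 days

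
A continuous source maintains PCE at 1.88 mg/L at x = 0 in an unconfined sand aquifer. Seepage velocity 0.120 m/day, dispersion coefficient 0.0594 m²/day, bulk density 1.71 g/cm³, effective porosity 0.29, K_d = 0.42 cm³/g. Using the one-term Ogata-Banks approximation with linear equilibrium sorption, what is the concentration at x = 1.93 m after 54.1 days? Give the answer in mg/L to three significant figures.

Retardation factor R = 1 + ρ_b·K_d/n = 1 + 1.71 × 0.42/0.29 = 3.477.
Sorption retards both mechanisms: v_R = v/R = 0.03451 m/day, D_R = D/R = 0.01708 m²/day.
v_R·t = 0.03451 × 54.1 = 1.866991 m; 2√(D_R t) = 1.923 m; argument = (1.93 − 1.866991)/1.923 = 0.03277.
C = C₀ × ½·erfc(0.03277) = 1.88 × 0.4815 = 0.905 mg/L.

0.905 mg/L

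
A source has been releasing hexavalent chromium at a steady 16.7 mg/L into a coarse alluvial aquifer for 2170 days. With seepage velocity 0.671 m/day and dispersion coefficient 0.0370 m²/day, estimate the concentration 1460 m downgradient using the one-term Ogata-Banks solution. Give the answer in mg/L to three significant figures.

For a continuous step input, C/C₀ ≈ ½·erfc((x−vt)/(2√(Dt))).
vt = 0.671 × 2170 = 1456.07 m and 2√(Dt) = 2√(0.0370 × 2170) = 17.92 m.
Argument (x−vt)/(2√(Dt)) = (1460 − 1456.07)/17.92 = 0.2193; ½·erfc(0.2193) = 0.3782.
C = 16.7 × 0.3782 = 6.32 mg/L.

6.32 mg/L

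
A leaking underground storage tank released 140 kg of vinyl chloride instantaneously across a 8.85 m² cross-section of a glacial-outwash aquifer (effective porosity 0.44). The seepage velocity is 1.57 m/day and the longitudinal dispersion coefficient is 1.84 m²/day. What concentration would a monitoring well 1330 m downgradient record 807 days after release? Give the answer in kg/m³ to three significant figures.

For an instantaneous plane source, C(x,t) = M/(n_e·A·√(4πDt)) · exp(−(x−vt)²/(4Dt)), with n_e·A the pore (flow) area.
Plume center vt = 1.57 × 807 = 1266.99 m, so the well at 1330 m is 63.01 m downgradient of the peak.
√(4πDt) = 136.6 m, giving peak height M/(n_e·A·√(4πDt)) = 140/(0.44 × 8.85 × 136.6) = 0.2632 kg/m³.
(x−vt)²/(4Dt) = (63.01)²/(4 × 1.84 × 807) = 0.6684; exp(−0.6684) = 0.5125.
C = 0.2632 × 0.5125 = 0.135 kg/m³.

0.135 kg/m³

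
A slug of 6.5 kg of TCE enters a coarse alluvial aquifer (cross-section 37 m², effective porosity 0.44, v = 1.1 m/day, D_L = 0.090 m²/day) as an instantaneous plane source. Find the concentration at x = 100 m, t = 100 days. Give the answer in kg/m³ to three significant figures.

0.00233 kg/m³

For an instantaneous plane source, C(x,t) = M/(n_e·A·√(4πDt)) · exp(−(x−vt)²/(4Dt)), with n_e·A the pore (flow) area.
Plume center vt = 1.1 × 100 = 110 m, so the well at 100 m is 10 m upgradient of the peak.
√(4πDt) = 10.63 m, giving peak height M/(n_e·A·√(4πDt)) = 6.5/(0.44 × 37 × 10.63) = 0.03756 kg/m³.
(x−vt)²/(4Dt) = (-10)²/(4 × 0.090 × 100) = 2.778; exp(−2.778) = 0.06216.
C = 0.03756 × 0.06216 = 0.00233 kg/m³.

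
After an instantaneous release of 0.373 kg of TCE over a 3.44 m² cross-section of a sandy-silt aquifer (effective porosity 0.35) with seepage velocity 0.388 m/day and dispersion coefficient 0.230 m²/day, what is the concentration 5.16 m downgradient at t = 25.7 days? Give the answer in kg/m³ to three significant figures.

For an instantaneous plane source, C(x,t) = M/(n_e·A·√(4πDt)) · exp(−(x−vt)²/(4Dt)), with n_e·A the pore (flow) area.
Plume center vt = 0.388 × 25.7 = 9.9716 m, so the well at 5.16 m is 4.8116 m upgradient of the peak.
√(4πDt) = 8.619 m, giving peak height M/(n_e·A·√(4πDt)) = 0.373/(0.35 × 3.44 × 8.619) = 0.03594 kg/m³.
(x−vt)²/(4Dt) = (-4.8116)²/(4 × 0.230 × 25.7) = 0.9792; exp(−0.9792) = 0.3756.
C = 0.03594 × 0.3756 = 0.0135 kg/m³.

0.0135 kg/m³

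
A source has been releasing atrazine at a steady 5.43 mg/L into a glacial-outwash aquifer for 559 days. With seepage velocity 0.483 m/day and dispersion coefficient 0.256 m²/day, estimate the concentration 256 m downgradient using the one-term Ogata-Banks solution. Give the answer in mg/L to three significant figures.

4.32 mg/L

For a continuous step input, C/C₀ ≈ ½·erfc((x−vt)/(2√(Dt))).
vt = 0.483 × 559 = 269.997 m and 2√(Dt) = 2√(0.256 × 559) = 23.93 m.
Argument (x−vt)/(2√(Dt)) = (256 − 269.997)/23.93 = -0.5849; ½·erfc(-0.5849) = 0.7959.
C = 5.43 × 0.7959 = 4.32 mg/L.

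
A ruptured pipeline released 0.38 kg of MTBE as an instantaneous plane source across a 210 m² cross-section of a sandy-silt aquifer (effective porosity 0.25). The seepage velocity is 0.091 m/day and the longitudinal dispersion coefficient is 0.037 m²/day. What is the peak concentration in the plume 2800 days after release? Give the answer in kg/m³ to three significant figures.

The peak of an instantaneous 1D plume sits at x = vt; there the Gaussian factor is 1 and C_max = M/(n_e·A·√(4πDt)), where n_e·A is the pore area the mass is dissolved in.
√(4πDt) = √(4π × 0.037 × 2800) = 36.08 m, so C_max = 0.38/(0.25 × 210 × 36.08) = 0.000201 kg/m³.

0.000201 kg/m³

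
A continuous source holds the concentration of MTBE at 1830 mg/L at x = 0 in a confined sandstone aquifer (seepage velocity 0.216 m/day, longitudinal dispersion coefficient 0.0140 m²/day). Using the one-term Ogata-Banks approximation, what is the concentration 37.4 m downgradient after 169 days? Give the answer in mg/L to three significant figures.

623 mg/L

For a continuous step input, C/C₀ ≈ ½·erfc((x−vt)/(2√(Dt))).
vt = 0.216 × 169 = 36.504 m and 2√(Dt) = 2√(0.0140 × 169) = 3.076 m.
Argument (x−vt)/(2√(Dt)) = (37.4 − 36.504)/3.076 = 0.2913; ½·erfc(0.2913) = 0.3402.
C = 1830 × 0.3402 = 623 mg/L.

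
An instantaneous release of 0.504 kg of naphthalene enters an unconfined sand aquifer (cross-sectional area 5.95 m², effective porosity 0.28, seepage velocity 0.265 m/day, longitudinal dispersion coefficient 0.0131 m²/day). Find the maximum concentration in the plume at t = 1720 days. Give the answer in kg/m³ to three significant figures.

0.0180 kg/m³

The peak of an instantaneous 1D plume sits at x = vt; there the Gaussian factor is 1 and C_max = M/(n_e·A·√(4πDt)), where n_e·A is the pore area the mass is dissolved in.
√(4πDt) = √(4π × 0.0131 × 1720) = 16.83 m, so C_max = 0.504/(0.28 × 5.95 × 16.83) = 0.0180 kg/m³.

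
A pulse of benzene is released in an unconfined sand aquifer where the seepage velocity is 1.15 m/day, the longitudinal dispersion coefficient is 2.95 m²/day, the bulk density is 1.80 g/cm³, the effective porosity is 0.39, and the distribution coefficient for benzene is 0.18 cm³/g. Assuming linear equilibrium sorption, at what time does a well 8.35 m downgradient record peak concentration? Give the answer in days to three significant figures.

9.82 days

Retardation factor R = 1 + ρ_b·K_d/n = 1 + 1.80 × 0.18/0.39 = 1.831.
Sorption retards both mechanisms: v_R = v/R = 0.6281 m/day, D_R = D/R = 1.611 m²/day.
Peak time from v_R²t² + 2D_R t − x² = 0: t = (√(D_R² + v_R²x²) − D_R)/v_R².
√(D_R² + v_R²x²) = √(1.611² + 0.6281² × 8.35²) = 5.486; v_R² = 0.3945.
t = (5.486 − 1.611)/0.3945 = 9.82 days.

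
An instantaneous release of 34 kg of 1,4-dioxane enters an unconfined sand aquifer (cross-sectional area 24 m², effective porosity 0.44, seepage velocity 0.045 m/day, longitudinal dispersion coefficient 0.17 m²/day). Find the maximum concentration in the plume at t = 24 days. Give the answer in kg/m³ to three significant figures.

The peak of an instantaneous 1D plume sits at x = vt; there the Gaussian factor is 1 and C_max = M/(n_e·A·√(4πDt)), where n_e·A is the pore area the mass is dissolved in.
√(4πDt) = √(4π × 0.17 × 24) = 7.160 m, so C_max = 34/(0.44 × 24 × 7.160) = 0.450 kg/m³.

0.450 kg/m³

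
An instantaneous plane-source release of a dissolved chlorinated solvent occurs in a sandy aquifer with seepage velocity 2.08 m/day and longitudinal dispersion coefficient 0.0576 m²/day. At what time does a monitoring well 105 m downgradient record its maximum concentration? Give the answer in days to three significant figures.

For the 1D instantaneous-source solution, setting ∂C/∂t = 0 at fixed x gives v²t² + 2Dt − x² = 0, so t = (√(D² + v²x²) − D)/v².
√(D² + v²x²) = √(0.0576² + 2.08² × 105²) = 218.4; v² = 4.3264.
t = (218.4 − 0.0576)/4.3264 = 50.5 days (vs. the pure-advection estimate x/v = 50.5 d).

50.5 days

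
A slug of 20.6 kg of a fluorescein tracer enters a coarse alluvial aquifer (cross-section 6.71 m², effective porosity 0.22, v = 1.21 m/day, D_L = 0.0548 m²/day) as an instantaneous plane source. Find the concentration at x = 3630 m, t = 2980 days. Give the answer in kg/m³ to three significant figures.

0.126 kg/m³

For an instantaneous plane source, C(x,t) = M/(n_e·A·√(4πDt)) · exp(−(x−vt)²/(4Dt)), with n_e·A the pore (flow) area.
Plume center vt = 1.21 × 2980 = 3605.8 m, so the well at 3630 m is 24.2 m downgradient of the peak.
√(4πDt) = 45.30 m, giving peak height M/(n_e·A·√(4πDt)) = 20.6/(0.22 × 6.71 × 45.30) = 0.3081 kg/m³.
(x−vt)²/(4Dt) = (24.2)²/(4 × 0.0548 × 2980) = 0.8965; exp(−0.8965) = 0.4080.
C = 0.3081 × 0.4080 = 0.126 kg/m³.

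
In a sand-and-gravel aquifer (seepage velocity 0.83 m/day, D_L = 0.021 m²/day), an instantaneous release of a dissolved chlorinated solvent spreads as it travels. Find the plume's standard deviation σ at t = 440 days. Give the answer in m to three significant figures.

4.30 m

Dispersive spreading gives a Gaussian with σ² = 2Dt; advection only shifts the center.
σ = √(2 × 0.021 × 440) = 4.30 m.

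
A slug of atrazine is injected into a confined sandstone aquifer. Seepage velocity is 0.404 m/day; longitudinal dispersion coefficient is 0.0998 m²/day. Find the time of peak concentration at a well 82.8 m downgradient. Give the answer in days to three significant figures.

For the 1D instantaneous-source solution, setting ∂C/∂t = 0 at fixed x gives v²t² + 2Dt − x² = 0, so t = (√(D² + v²x²) − D)/v².
√(D² + v²x²) = √(0.0998² + 0.404² × 82.8²) = 33.45; v² = 0.163216.
t = (33.45 − 0.0998)/0.163216 = 204 days (vs. the pure-advection estimate x/v = 205 d).

204 days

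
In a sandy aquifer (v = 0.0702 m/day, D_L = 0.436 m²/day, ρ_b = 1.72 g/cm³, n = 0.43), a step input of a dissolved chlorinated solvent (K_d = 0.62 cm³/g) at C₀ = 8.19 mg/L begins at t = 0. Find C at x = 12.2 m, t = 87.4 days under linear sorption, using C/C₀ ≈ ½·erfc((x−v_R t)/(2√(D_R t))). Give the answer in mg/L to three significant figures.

Retardation factor R = 1 + ρ_b·K_d/n = 1 + 1.72 × 0.62/0.43 = 3.480.
Sorption retards both mechanisms: v_R = v/R = 0.02017 m/day, D_R = D/R = 0.1253 m²/day.
v_R·t = 0.02017 × 87.4 = 1.762858 m; 2√(D_R t) = 6.619 m; argument = (12.2 − 1.762858)/6.619 = 1.577.
C = C₀ × ½·erfc(1.577) = 8.19 × 0.01287 = 0.105 mg/L.

0.105 mg/L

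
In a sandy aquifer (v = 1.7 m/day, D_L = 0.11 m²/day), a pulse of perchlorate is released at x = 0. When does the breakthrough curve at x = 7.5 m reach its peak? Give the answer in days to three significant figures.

For the 1D instantaneous-source solution, setting ∂C/∂t = 0 at fixed x gives v²t² + 2Dt − x² = 0, so t = (√(D² + v²x²) − D)/v².
√(D² + v²x²) = √(0.11² + 1.7² × 7.5²) = 12.75; v² = 2.89.
t = (12.75 − 0.11)/2.89 = 4.37 days (vs. the pure-advection estimate x/v = 4.41 d).

4.37 days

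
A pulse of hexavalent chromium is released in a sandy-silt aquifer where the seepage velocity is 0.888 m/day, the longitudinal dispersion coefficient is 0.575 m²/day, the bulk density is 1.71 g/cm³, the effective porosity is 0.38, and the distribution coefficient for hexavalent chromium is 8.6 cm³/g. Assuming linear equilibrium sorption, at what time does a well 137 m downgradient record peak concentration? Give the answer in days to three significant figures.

6100 days

Retardation factor R = 1 + ρ_b·K_d/n = 1 + 1.71 × 8.6/0.38 = 39.70.
Sorption retards both mechanisms: v_R = v/R = 0.02237 m/day, D_R = D/R = 0.01448 m²/day.
Peak time from v_R²t² + 2D_R t − x² = 0: t = (√(D_R² + v_R²x²) − D_R)/v_R².
√(D_R² + v_R²x²) = √(0.01448² + 0.02237² × 137²) = 3.065; v_R² = 0.0005004.
t = (3.065 − 0.01448)/0.0005004 = 6100 days.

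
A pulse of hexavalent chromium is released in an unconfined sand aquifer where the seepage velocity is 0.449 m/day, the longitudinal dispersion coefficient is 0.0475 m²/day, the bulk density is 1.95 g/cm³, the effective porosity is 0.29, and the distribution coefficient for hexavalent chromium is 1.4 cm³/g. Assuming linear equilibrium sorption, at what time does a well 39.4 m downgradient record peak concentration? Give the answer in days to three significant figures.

Retardation factor R = 1 + ρ_b·K_d/n = 1 + 1.95 × 1.4/0.29 = 10.41.
Sorption retards both mechanisms: v_R = v/R = 0.04313 m/day, D_R = D/R = 0.004563 m²/day.
Peak time from v_R²t² + 2D_R t − x² = 0: t = (√(D_R² + v_R²x²) − D_R)/v_R².
√(D_R² + v_R²x²) = √(0.004563² + 0.04313² × 39.4²) = 1.699; v_R² = 0.001860.
t = (1.699 − 0.004563)/0.001860 = 911 days.

911 days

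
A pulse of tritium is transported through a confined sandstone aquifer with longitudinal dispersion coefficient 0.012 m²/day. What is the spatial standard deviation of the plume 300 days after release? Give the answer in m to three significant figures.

2.68 m

Dispersive spreading gives a Gaussian with σ² = 2Dt; advection only shifts the center.
σ = √(2 × 0.012 × 300) = 2.68 m.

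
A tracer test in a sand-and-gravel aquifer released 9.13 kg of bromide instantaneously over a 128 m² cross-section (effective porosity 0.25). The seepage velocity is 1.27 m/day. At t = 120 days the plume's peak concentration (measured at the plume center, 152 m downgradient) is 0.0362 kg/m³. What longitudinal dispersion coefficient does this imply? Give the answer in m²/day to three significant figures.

At the plume center C_max = M/(n_e·A·√(4πDt)), so D = M²/(4πt·(n_e·A·C_max)²).
n_e·A·C_max = 0.25 × 128 × 0.0362 = 1.158 kg/m.
D = 9.13²/(4π × 120 × 1.158²) = 0.0412 m²/day.

0.0412 m²/day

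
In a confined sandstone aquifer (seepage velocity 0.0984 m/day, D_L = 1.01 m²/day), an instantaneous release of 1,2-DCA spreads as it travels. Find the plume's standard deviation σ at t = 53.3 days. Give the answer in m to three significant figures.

10.4 m

Dispersive spreading gives a Gaussian with σ² = 2Dt; advection only shifts the center.
σ = √(2 × 1.01 × 53.3) = 10.4 m.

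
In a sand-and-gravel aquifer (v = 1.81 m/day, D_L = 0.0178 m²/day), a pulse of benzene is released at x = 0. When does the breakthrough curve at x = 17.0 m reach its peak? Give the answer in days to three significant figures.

9.39 days

For the 1D instantaneous-source solution, setting ∂C/∂t = 0 at fixed x gives v²t² + 2Dt − x² = 0, so t = (√(D² + v²x²) − D)/v².
√(D² + v²x²) = √(0.0178² + 1.81² × 17.0²) = 30.77; v² = 3.2761.
t = (30.77 − 0.0178)/3.2761 = 9.39 days (vs. the pure-advection estimate x/v = 9.39 d).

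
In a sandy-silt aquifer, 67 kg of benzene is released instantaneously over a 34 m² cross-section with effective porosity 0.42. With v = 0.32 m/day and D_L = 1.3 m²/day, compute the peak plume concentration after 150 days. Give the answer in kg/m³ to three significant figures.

0.0948 kg/m³

The peak of an instantaneous 1D plume sits at x = vt; there the Gaussian factor is 1 and C_max = M/(n_e·A·√(4πDt)), where n_e·A is the pore area the mass is dissolved in.
√(4πDt) = √(4π × 1.3 × 150) = 49.50 m, so C_max = 67/(0.42 × 34 × 49.50) = 0.0948 kg/m³.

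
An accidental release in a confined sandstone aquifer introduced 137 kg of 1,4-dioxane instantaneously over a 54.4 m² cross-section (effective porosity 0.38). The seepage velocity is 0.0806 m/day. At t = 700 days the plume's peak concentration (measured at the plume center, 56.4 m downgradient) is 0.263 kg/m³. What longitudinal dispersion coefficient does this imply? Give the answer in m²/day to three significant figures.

At the plume center C_max = M/(n_e·A·√(4πDt)), so D = M²/(4πt·(n_e·A·C_max)²).
n_e·A·C_max = 0.38 × 54.4 × 0.263 = 5.437 kg/m.
D = 137²/(4π × 700 × 5.437²) = 0.0722 m²/day.

0.0722 m²/day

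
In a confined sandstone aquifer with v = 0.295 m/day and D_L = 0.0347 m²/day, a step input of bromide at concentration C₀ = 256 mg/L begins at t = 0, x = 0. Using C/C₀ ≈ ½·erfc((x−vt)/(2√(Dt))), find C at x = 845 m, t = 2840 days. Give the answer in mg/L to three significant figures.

For a continuous step input, C/C₀ ≈ ½·erfc((x−vt)/(2√(Dt))).
vt = 0.295 × 2840 = 837.8 m and 2√(Dt) = 2√(0.0347 × 2840) = 19.85 m.
Argument (x−vt)/(2√(Dt)) = (845 − 837.8)/19.85 = 0.3627; ½·erfc(0.3627) = 0.3040.
C = 256 × 0.3040 = 77.8 mg/L.

77.8 mg/L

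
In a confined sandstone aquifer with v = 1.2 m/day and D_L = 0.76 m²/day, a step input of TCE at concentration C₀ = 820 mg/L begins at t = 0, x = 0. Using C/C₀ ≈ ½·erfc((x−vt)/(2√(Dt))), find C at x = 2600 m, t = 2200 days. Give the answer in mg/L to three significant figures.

For a continuous step input, C/C₀ ≈ ½·erfc((x−vt)/(2√(Dt))).
vt = 1.2 × 2200 = 2640 m and 2√(Dt) = 2√(0.76 × 2200) = 81.78 m.
Argument (x−vt)/(2√(Dt)) = (2600 − 2640)/81.78 = -0.4891; ½·erfc(-0.4891) = 0.7554.
C = 820 × 0.7554 = 619 mg/L.

619 mg/L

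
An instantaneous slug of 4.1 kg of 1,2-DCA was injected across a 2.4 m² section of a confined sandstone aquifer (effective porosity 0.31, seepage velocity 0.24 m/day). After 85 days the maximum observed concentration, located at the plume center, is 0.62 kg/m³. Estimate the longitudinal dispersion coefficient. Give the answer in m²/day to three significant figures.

0.0740 m²/day

At the plume center C_max = M/(n_e·A·√(4πDt)), so D = M²/(4πt·(n_e·A·C_max)²).
n_e·A·C_max = 0.31 × 2.4 × 0.62 = 0.4613 kg/m.
D = 4.1²/(4π × 85 × 0.4613²) = 0.0740 m²/day.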